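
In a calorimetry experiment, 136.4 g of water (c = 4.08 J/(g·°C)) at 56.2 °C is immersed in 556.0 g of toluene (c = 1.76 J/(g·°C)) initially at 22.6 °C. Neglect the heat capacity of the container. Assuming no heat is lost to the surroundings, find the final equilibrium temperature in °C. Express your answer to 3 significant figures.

Heat lost by water = heat gained by toluene.
(136.4)(4.08)(56.2 − T) = (556.0)(1.76)(T − 22.6)
556.512 (56.2 − T) = 978.56 (T − 22.6)
31276 − 556.512 T = 978.56 T − 22115
53391 = 1535.072 T
T = 34.78 °C

T_f = 34.8 °C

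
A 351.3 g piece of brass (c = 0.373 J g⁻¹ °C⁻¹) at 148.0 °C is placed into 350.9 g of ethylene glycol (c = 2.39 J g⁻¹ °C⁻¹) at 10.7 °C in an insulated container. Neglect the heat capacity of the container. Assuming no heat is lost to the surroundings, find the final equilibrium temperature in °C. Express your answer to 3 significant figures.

Heat lost by brass = heat gained by ethylene glycol.
(351.3)(0.373)(148.0 − T) = (350.9)(2.39)(T − 10.7)
131.0349 (148.0 − T) = 838.651 (T − 10.7)
19393 − 131.0349 T = 838.651 T − 8973.6
28366.6 = 969.6859 T
T = 29.25 °C

T_f = 29.3 °C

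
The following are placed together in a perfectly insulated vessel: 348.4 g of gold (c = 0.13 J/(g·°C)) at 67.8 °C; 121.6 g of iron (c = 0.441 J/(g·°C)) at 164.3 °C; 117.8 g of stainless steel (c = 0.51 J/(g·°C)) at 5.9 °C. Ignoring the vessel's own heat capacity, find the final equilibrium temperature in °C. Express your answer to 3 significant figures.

Σ mᵢcᵢ(T − Tᵢ) = 0  ⇒  T = Σ mᵢcᵢTᵢ / Σ mᵢcᵢ
Σ mᵢcᵢ = 348.4×0.13 + 121.6×0.441 + 117.8×0.51 = 158.9956
Σ mᵢcᵢTᵢ = 45.292×67.8 + 53.6256×164.3 + 60.078×5.9 = 12236
T = 12236 / 158.9956 = 76.96 °C

T_f = 77.0 °C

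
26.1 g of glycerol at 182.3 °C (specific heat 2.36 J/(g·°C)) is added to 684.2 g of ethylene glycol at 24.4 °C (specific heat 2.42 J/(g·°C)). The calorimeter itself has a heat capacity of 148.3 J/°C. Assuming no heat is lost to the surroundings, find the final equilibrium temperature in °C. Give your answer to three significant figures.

T_f = 29.6 °C

Heat lost by glycerol = heat gained by ethylene glycol + calorimeter.
(26.1)(2.36)(182.3 − T) = [(684.2)(2.42) + 148.3](T − 24.4)
61.596 (182.3 − T) = 1804.064 (T − 24.4)
11229 − 61.596 T = 1804.064 T − 44019
55248 = 1865.660 T
T = 29.61 °C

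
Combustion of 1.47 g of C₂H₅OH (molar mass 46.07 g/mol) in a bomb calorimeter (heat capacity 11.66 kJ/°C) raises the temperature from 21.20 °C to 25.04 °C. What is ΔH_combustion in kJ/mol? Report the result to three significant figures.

ΔT = 25.04 − 21.20 = 3.84 °C
q_cal = C_cal × ΔT = 11.66 × 3.84 = 44.7744 kJ
n = 1.47 / 46.07 = 0.03191 mol
q_rxn = −q_cal = -44.7744 kJ
ΔH = -44.7744 / 0.03191 = -1403 kJ/mol

ΔH = -1400 kJ/mol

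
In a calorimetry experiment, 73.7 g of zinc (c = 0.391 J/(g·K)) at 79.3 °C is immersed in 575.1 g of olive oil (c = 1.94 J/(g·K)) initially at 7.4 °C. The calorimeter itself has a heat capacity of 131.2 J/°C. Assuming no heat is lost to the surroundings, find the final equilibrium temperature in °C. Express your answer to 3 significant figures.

Heat lost by zinc = heat gained by olive oil + calorimeter.
(73.7)(0.391)(79.3 − T) = [(575.1)(1.94) + 131.2](T − 7.4)
28.8167 (79.3 − T) = 1246.894 (T − 7.4)
2285.2 − 28.8167 T = 1246.894 T − 9227.0
11512.2 = 1275.7107 T
T = 9.024 °C

T_f = 9.02 °C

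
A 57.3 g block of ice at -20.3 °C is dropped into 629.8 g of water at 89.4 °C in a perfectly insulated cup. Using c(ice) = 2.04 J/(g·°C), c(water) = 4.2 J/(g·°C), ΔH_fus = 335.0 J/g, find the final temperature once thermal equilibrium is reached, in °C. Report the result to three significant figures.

Heat to bring ice to 0 °C and melt it: q₁ = 57.3×2.04×20.3 + 57.3×335.0 = 21568 J
Heat the water can supply cooling to 0 °C: 629.8×4.2×89.4 = 236477 J > q₁, so all ice melts.
Energy balance: 629.8×4.2×(89.4 − T) = 21568 + 57.3×4.2×(T − 0)
2645.16(89.4 − T) = 21568 + 240.66 T
236477 − 21568 = 2885.82 T
T = 214909 / 2885.82 = 74.47 °C

T_f = 74.5 °C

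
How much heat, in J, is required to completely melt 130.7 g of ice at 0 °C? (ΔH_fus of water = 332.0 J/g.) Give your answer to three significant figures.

q = m × ΔH_fus = 130.7 × 332.0 = 43390 J

q = 43400 J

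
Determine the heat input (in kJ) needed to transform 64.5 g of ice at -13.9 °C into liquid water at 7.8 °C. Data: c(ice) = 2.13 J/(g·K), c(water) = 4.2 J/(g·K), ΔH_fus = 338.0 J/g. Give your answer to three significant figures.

q = 25.8 kJ

q1 (heat ice -13.9→0.0 °C): 64.5 × 2.13 × 13.9 = 1910 J
q2 (melt at 0 °C): 64.5 × 338.0 = 21801 J
q3 (heat water 0.0→7.8 °C): 64.5 × 4.2 × 7.8 = 2113 J
Total: 1910 + 21801 + 2113 = 25824 J = 25.8 kJ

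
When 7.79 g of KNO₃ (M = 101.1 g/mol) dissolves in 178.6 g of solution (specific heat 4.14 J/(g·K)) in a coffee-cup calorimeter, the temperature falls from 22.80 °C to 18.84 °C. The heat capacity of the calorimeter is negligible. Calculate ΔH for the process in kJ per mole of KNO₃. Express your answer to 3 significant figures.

|ΔT| = |18.84 − 22.80| = 3.96 °C
|q_surr| = (178.6 × 4.14) × 3.96 = 739.404 × 3.96 = 2928 J
n(KNO₃) = 7.79 / 101.1 = 0.07705 mol
Temperature fell, so q_rxn = +|q_surr| = 2.928 kJ
ΔH = q_rxn / n = 38.00 kJ/mol

ΔH = 38.0 kJ/mol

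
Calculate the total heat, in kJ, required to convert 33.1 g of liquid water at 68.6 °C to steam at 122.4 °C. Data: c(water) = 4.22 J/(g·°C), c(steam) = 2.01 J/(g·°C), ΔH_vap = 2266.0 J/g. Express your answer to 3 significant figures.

q1 (heat water 68.6→100.0 °C): 33.1 × 4.22 × 31.4 = 4386 J
q2 (vaporize at 100 °C): 33.1 × 2266.0 = 75005 J
q3 (heat steam 100.0→122.4 °C): 33.1 × 2.01 × 22.4 = 1490 J
Total: 4386 + 75005 + 1490 = 80881 J = 80.9 kJ

q = 80.9 kJ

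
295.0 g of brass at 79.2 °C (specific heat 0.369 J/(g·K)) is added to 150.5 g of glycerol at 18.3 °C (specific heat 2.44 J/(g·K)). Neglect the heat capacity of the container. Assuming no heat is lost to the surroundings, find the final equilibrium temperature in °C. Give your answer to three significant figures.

T_f = 32.2 °C

Heat lost by brass = heat gained by glycerol.
(295.0)(0.369)(79.2 − T) = (150.5)(2.44)(T − 18.3)
108.855 (79.2 − T) = 367.22 (T − 18.3)
8621.3 − 108.855 T = 367.22 T − 6720.1
15341.4 = 476.075 T
T = 32.22 °C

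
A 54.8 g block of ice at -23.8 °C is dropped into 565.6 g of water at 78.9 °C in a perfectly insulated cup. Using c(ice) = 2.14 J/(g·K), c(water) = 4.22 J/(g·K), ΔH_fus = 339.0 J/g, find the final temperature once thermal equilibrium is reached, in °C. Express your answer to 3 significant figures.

Heat to bring ice to 0 °C and melt it: q₁ = 54.8×2.14×23.8 + 54.8×339.0 = 21368 J
Heat the water can supply cooling to 0 °C: 565.6×4.22×78.9 = 188321 J > q₁, so all ice melts.
Energy balance: 565.6×4.22×(78.9 − T) = 21368 + 54.8×4.22×(T − 0)
2386.832(78.9 − T) = 21368 + 231.256 T
188321 − 21368 = 2618.088 T
T = 166953 / 2618.088 = 63.77 °C

T_f = 63.8 °C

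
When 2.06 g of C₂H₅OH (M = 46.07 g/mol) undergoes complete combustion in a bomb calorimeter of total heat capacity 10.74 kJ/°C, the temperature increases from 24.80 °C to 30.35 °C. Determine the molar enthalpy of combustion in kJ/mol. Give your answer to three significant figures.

ΔH = -1330 kJ/mol

ΔT = 30.35 − 24.80 = 5.55 °C
q_cal = C_cal × ΔT = 10.74 × 5.55 = 59.607 kJ
n = 2.06 / 46.07 = 0.04471 mol
q_rxn = −q_cal = -59.607 kJ
ΔH = -59.607 / 0.04471 = -1333 kJ/mol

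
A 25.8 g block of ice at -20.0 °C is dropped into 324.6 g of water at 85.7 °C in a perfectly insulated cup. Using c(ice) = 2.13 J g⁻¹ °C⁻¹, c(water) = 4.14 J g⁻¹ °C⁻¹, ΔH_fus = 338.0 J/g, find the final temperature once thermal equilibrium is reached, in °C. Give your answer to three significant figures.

T_f = 72.6 °C

Heat to bring ice to 0 °C and melt it: q₁ = 25.8×2.13×20.0 + 25.8×338.0 = 9819.5 J
Heat the water can supply cooling to 0 °C: 324.6×4.14×85.7 = 115167 J > q₁, so all ice melts.
Energy balance: 324.6×4.14×(85.7 − T) = 9819.5 + 25.8×4.14×(T − 0)
1343.844(85.7 − T) = 9819.5 + 106.812 T
115167 − 9819.5 = 1450.656 T
T = 105347.5 / 1450.656 = 72.62 °C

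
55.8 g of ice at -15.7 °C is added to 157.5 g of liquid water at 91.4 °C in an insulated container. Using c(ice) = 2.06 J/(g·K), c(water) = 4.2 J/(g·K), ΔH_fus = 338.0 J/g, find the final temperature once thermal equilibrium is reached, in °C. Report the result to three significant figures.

Heat to bring ice to 0 °C and melt it: q₁ = 55.8×2.06×15.7 + 55.8×338.0 = 20665 J
Heat the water can supply cooling to 0 °C: 157.5×4.2×91.4 = 60461.1 J > q₁, so all ice melts.
Energy balance: 157.5×4.2×(91.4 − T) = 20665 + 55.8×4.2×(T − 0)
661.5(91.4 − T) = 20665 + 234.36 T
60461.1 − 20665 = 895.86 T
T = 39796.1 / 895.86 = 44.42 °C

T_f = 44.4 °C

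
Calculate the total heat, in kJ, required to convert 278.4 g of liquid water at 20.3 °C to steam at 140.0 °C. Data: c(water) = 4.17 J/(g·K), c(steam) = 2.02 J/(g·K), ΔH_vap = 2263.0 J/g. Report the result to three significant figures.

q = 745 kJ

q1 (heat water 20.3→100.0 °C): 278.4 × 4.17 × 79.7 = 92526 J
q2 (vaporize at 100 °C): 278.4 × 2263.0 = 630019 J
q3 (heat steam 100.0→140.0 °C): 278.4 × 2.02 × 40.0 = 22495 J
Total: 92526 + 630019 + 22495 = 745040 J = 745 kJ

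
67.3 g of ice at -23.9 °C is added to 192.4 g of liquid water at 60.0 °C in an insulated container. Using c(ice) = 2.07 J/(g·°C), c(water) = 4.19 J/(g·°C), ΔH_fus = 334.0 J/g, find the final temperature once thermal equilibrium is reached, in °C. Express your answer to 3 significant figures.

Heat to bring ice to 0 °C and melt it: q₁ = 67.3×2.07×23.9 + 67.3×334.0 = 25808 J
Heat the water can supply cooling to 0 °C: 192.4×4.19×60.0 = 48369.4 J > q₁, so all ice melts.
Energy balance: 192.4×4.19×(60.0 − T) = 25808 + 67.3×4.19×(T − 0)
806.156(60.0 − T) = 25808 + 281.987 T
48369.4 − 25808 = 1088.143 T
T = 22561.4 / 1088.143 = 20.73 °C

T_f = 20.7 °C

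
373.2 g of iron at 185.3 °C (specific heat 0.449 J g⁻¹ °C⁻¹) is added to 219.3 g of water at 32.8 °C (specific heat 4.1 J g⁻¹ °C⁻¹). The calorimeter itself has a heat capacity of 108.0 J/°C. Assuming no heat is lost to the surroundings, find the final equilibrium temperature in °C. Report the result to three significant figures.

T_f = 54.6 °C

Heat lost by iron = heat gained by water + calorimeter.
(373.2)(0.449)(185.3 − T) = [(219.3)(4.1) + 108.0](T − 32.8)
167.5668 (185.3 − T) = 1007.13 (T − 32.8)
31050 − 167.5668 T = 1007.13 T − 33034
64084 = 1174.6968 T
T = 54.55 °C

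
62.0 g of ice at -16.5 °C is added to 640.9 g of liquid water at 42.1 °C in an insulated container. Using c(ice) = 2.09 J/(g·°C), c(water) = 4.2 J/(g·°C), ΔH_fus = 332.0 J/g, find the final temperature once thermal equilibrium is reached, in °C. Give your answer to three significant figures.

T_f = 30.7 °C

Heat to bring ice to 0 °C and melt it: q₁ = 62.0×2.09×16.5 + 62.0×332.0 = 22722 J
Heat the water can supply cooling to 0 °C: 640.9×4.2×42.1 = 113324 J > q₁, so all ice melts.
Energy balance: 640.9×4.2×(42.1 − T) = 22722 + 62.0×4.2×(T − 0)
2691.78(42.1 − T) = 22722 + 260.4 T
113324 − 22722 = 2952.18 T
T = 90602 / 2952.18 = 30.69 °C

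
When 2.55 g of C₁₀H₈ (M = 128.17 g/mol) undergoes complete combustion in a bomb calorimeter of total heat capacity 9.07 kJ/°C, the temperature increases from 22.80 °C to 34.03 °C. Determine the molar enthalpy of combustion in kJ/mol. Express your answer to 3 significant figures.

ΔH = -5120 kJ/mol

ΔT = 34.03 − 22.80 = 11.23 °C
q_cal = C_cal × ΔT = 9.07 × 11.23 = 101.8561 kJ
n = 2.55 / 128.17 = 0.01990 mol
q_rxn = −q_cal = -101.8561 kJ
ΔH = -101.8561 / 0.01990 = -5118 kJ/mol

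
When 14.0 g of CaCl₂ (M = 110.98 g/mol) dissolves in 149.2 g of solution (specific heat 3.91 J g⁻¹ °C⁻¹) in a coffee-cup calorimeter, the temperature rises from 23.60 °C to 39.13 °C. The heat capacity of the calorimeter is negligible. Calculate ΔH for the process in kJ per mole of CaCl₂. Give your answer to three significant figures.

ΔH = -71.8 kJ/mol

|ΔT| = |39.13 − 23.60| = 15.53 °C
|q_surr| = (149.2 × 3.91) × 15.53 = 583.372 × 15.53 = 9060 J
n(CaCl₂) = 14.0 / 110.98 = 0.1261 mol
Temperature rose, so q_rxn = −|q_surr| = -9.060 kJ
ΔH = q_rxn / n = -71.848 kJ/mol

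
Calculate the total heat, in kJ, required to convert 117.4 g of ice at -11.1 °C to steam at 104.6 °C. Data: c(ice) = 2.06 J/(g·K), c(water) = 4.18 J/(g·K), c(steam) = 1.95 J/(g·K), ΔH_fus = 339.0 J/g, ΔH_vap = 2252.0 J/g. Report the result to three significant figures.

q1 (heat ice -11.1→0.0 °C): 117.4 × 2.06 × 11.1 = 2684 J
q2 (melt at 0 °C): 117.4 × 339.0 = 39799 J
q3 (heat water 0.0→100.0 °C): 117.4 × 4.18 × 100.0 = 49073 J
q4 (vaporize at 100 °C): 117.4 × 2252.0 = 264385 J
q5 (heat steam 100.0→104.6 °C): 117.4 × 1.95 × 4.6 = 1053 J
Total: 2684 + 39799 + 49073 + 264385 + 1053 = 356994 J = 357 kJ

q = 357 kJ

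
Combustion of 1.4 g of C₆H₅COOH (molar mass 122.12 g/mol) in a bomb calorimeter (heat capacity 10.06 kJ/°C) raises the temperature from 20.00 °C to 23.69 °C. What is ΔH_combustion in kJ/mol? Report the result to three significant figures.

ΔT = 23.69 − 20.00 = 3.69 °C
q_cal = C_cal × ΔT = 10.06 × 3.69 = 37.1214 kJ
n = 1.4 / 122.12 = 0.01146 mol
q_rxn = −q_cal = -37.1214 kJ
ΔH = -37.1214 / 0.01146 = -3239 kJ/mol

ΔH = -3240 kJ/mol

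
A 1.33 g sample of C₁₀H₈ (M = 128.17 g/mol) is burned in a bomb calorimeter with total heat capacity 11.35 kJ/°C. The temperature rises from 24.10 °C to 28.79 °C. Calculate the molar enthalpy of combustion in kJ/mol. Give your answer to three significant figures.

ΔT = 28.79 − 24.10 = 4.69 °C
q_cal = C_cal × ΔT = 11.35 × 4.69 = 53.2315 kJ
n = 1.33 / 128.17 = 0.01038 mol
q_rxn = −q_cal = -53.2315 kJ
ΔH = -53.2315 / 0.01038 = -5128 kJ/mol

ΔH = -5130 kJ/mol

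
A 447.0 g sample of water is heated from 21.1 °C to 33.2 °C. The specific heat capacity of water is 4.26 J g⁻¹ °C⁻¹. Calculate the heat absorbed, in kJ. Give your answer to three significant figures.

q = 23.0 kJ

q = m c ΔT = 447.0 × 4.26 × (33.2 − 21.1)
q = 447.0 × 4.26 × 12.1 = 23040 J = 23.0 kJ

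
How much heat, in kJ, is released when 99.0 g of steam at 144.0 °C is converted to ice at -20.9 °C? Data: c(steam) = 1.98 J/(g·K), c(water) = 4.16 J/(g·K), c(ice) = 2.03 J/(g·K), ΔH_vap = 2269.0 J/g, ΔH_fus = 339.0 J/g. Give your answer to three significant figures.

q1 (cool steam 144.0→100 °C): 99.0 × 1.98 × 44.0 = 8625 J
q2 (condense at 100 °C): 99.0 × 2269.0 = 224631 J
q3 (cool water 100→0 °C): 99.0 × 4.16 × 100.0 = 41184 J
q4 (freeze at 0 °C): 99.0 × 339.0 = 33561 J
q5 (cool ice 0→-20.9 °C): 99.0 × 2.03 × 20.9 = 4200 J
Total: 8625 + 224631 + 41184 + 33561 + 4200 = 312201 J = 312 kJ

q = 312 kJ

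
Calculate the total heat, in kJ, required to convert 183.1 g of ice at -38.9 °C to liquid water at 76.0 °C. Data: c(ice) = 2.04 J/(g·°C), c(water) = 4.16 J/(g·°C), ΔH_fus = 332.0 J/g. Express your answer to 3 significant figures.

q = 133 kJ

q1 (heat ice -38.9→0.0 °C): 183.1 × 2.04 × 38.9 = 14530 J
q2 (melt at 0 °C): 183.1 × 332.0 = 60789 J
q3 (heat water 0.0→76.0 °C): 183.1 × 4.16 × 76.0 = 57889 J
Total: 14530 + 60789 + 57889 = 133208 J = 133 kJ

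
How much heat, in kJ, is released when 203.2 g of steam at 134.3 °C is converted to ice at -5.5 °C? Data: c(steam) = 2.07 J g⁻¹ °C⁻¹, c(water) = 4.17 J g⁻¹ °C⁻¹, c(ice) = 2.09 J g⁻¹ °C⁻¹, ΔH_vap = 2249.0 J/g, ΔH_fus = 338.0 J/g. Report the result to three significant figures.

q = 627 kJ

q1 (cool steam 134.3→100 °C): 203.2 × 2.07 × 34.3 = 14427 J
q2 (condense at 100 °C): 203.2 × 2249.0 = 456997 J
q3 (cool water 100→0 °C): 203.2 × 4.17 × 100.0 = 84734 J
q4 (freeze at 0 °C): 203.2 × 338.0 = 68682 J
q5 (cool ice 0→-5.5 °C): 203.2 × 2.09 × 5.5 = 2336 J
Total: 14427 + 456997 + 84734 + 68682 + 2336 = 627176 J = 627 kJ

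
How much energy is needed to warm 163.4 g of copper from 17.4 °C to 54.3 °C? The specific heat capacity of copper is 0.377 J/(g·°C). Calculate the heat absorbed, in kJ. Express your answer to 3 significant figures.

q = 2.27 kJ

q = m c ΔT = 163.4 × 0.377 × (54.3 − 17.4)
q = 163.4 × 0.377 × 36.9 = 2273 J = 2.27 kJ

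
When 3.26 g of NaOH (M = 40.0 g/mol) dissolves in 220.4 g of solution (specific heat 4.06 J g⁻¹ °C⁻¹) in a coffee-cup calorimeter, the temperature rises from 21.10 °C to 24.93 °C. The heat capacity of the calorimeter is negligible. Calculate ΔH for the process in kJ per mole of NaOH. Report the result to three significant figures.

|ΔT| = |24.93 − 21.10| = 3.83 °C
|q_surr| = (220.4 × 4.06) × 3.83 = 894.824 × 3.83 = 3427.2 J
n(NaOH) = 3.26 / 40.0 = 0.081500 mol
Temperature rose, so q_rxn = −|q_surr| = -3.4272 kJ
ΔH = q_rxn / n = -42.05 kJ/mol

ΔH = -42.1 kJ/mol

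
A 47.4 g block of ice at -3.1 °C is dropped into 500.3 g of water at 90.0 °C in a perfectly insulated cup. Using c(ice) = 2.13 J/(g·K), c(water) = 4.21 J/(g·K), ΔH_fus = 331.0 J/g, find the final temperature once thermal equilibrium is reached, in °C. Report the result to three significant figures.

T_f = 75.3 °C

Heat to bring ice to 0 °C and melt it: q₁ = 47.4×2.13×3.1 + 47.4×331.0 = 16002 J
Heat the water can supply cooling to 0 °C: 500.3×4.21×90.0 = 189564 J > q₁, so all ice melts.
Energy balance: 500.3×4.21×(90.0 − T) = 16002 + 47.4×4.21×(T − 0)
2106.263(90.0 − T) = 16002 + 199.554 T
189564 − 16002 = 2305.817 T
T = 173562 / 2305.817 = 75.27 °C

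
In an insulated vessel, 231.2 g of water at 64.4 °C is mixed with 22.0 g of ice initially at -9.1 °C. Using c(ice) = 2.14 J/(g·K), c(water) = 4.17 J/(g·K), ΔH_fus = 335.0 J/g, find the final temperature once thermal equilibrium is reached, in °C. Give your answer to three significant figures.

Heat to bring ice to 0 °C and melt it: q₁ = 22.0×2.14×9.1 + 22.0×335.0 = 7798.4 J
Heat the water can supply cooling to 0 °C: 231.2×4.17×64.4 = 62088.3 J > q₁, so all ice melts.
Energy balance: 231.2×4.17×(64.4 − T) = 7798.4 + 22.0×4.17×(T − 0)
964.104(64.4 − T) = 7798.4 + 91.74 T
62088.3 − 7798.4 = 1055.844 T
T = 54289.9 / 1055.844 = 51.42 °C

T_f = 51.4 °C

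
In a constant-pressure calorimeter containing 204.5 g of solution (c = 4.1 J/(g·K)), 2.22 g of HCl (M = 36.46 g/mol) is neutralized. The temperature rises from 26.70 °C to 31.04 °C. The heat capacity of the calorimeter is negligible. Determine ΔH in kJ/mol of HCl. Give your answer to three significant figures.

|ΔT| = |31.04 − 26.70| = 4.34 °C
|q_surr| = (204.5 × 4.1) × 4.34 = 838.45 × 4.34 = 3639 J
n(HCl) = 2.22 / 36.46 = 0.06089 mol
Temperature rose, so q_rxn = −|q_surr| = -3.639 kJ
ΔH = q_rxn / n = -59.76 kJ/mol

ΔH = -59.8 kJ/mol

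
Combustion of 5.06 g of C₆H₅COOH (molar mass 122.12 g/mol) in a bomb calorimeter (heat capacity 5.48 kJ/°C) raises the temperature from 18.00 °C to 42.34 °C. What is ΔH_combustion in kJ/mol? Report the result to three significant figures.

ΔH = -3220 kJ/mol

ΔT = 42.34 − 18.00 = 24.34 °C
q_cal = C_cal × ΔT = 5.48 × 24.34 = 133.3832 kJ
n = 5.06 / 122.12 = 0.04143 mol
q_rxn = −q_cal = -133.3832 kJ
ΔH = -133.3832 / 0.04143 = -3219 kJ/mol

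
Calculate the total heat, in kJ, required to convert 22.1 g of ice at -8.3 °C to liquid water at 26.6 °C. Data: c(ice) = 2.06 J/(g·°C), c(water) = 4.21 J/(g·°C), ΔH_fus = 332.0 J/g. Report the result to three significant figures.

q = 10.2 kJ

q1 (heat ice -8.3→0.0 °C): 22.1 × 2.06 × 8.3 = 378 J
q2 (melt at 0 °C): 22.1 × 332.0 = 7337 J
q3 (heat water 0.0→26.6 °C): 22.1 × 4.21 × 26.6 = 2475 J
Total: 378 + 7337 + 2475 = 10190 J = 10.2 kJ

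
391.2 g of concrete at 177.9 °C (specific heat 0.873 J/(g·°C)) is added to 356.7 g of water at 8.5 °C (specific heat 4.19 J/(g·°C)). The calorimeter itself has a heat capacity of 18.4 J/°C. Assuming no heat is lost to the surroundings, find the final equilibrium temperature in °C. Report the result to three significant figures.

T_f = 39.7 °C

Heat lost by concrete = heat gained by water + calorimeter.
(391.2)(0.873)(177.9 − T) = [(356.7)(4.19) + 18.4](T − 8.5)
341.5176 (177.9 − T) = 1512.973 (T − 8.5)
60756 − 341.5176 T = 1512.973 T − 12860
73616 = 1854.4906 T
T = 39.70 °C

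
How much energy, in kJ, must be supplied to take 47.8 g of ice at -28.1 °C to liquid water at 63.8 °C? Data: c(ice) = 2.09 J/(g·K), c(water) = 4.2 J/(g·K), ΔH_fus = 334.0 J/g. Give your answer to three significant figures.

q1 (heat ice -28.1→0.0 °C): 47.8 × 2.09 × 28.1 = 2807 J
q2 (melt at 0 °C): 47.8 × 334.0 = 15965 J
q3 (heat water 0.0→63.8 °C): 47.8 × 4.2 × 63.8 = 12808 J
Total: 2807 + 15965 + 12808 = 31580 J = 31.6 kJ

q = 31.6 kJ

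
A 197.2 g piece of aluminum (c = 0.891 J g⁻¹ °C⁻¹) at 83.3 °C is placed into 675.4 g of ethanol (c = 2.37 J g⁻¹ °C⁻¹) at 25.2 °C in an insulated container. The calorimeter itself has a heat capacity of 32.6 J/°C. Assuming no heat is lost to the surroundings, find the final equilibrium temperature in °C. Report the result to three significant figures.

T_f = 30.8 °C

Heat lost by aluminum = heat gained by ethanol + calorimeter.
(197.2)(0.891)(83.3 − T) = [(675.4)(2.37) + 32.6](T − 25.2)
175.7052 (83.3 − T) = 1633.298 (T − 25.2)
14636 − 175.7052 T = 1633.298 T − 41159
55795 = 1809.0032 T
T = 30.84 °C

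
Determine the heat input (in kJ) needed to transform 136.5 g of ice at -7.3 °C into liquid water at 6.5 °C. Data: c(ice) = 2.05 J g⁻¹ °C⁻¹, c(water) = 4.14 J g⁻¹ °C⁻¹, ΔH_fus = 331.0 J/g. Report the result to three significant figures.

q1 (heat ice -7.3→0.0 °C): 136.5 × 2.05 × 7.3 = 2043 J
q2 (melt at 0 °C): 136.5 × 331.0 = 45182 J
q3 (heat water 0.0→6.5 °C): 136.5 × 4.14 × 6.5 = 3673 J
Total: 2043 + 45182 + 3673 = 50898 J = 50.9 kJ

q = 50.9 kJ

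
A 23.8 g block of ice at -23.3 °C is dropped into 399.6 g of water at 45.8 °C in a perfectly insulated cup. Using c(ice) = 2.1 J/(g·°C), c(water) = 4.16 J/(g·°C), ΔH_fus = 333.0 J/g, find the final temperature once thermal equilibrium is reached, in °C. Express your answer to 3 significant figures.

T_f = 38.1 °C

Heat to bring ice to 0 °C and melt it: q₁ = 23.8×2.1×23.3 + 23.8×333.0 = 9089.9 J
Heat the water can supply cooling to 0 °C: 399.6×4.16×45.8 = 76135.0 J > q₁, so all ice melts.
Energy balance: 399.6×4.16×(45.8 − T) = 9089.9 + 23.8×4.16×(T − 0)
1662.336(45.8 − T) = 9089.9 + 99.008 T
76135.0 − 9089.9 = 1761.344 T
T = 67045.1 / 1761.344 = 38.06 °C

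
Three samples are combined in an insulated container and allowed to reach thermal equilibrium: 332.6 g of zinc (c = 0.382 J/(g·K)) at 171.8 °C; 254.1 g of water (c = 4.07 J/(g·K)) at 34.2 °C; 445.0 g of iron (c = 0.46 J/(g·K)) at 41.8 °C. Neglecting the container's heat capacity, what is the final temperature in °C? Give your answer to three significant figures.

Σ mᵢcᵢ(T − Tᵢ) = 0  ⇒  T = Σ mᵢcᵢTᵢ / Σ mᵢcᵢ
Σ mᵢcᵢ = 332.6×0.382 + 254.1×4.07 + 445.0×0.46 = 1365.9402
Σ mᵢcᵢTᵢ = 127.0532×171.8 + 1034.187×34.2 + 204.7×41.8 = 65753
T = 65753 / 1365.9402 = 48.14 °C

T_f = 48.1 °C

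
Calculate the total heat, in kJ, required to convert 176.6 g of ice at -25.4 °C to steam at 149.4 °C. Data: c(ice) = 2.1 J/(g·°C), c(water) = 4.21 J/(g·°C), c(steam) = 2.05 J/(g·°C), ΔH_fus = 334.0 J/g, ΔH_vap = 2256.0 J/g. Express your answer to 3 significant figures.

q = 559 kJ

q1 (heat ice -25.4→0.0 °C): 176.6 × 2.1 × 25.4 = 9420 J
q2 (melt at 0 °C): 176.6 × 334.0 = 58984 J
q3 (heat water 0.0→100.0 °C): 176.6 × 4.21 × 100.0 = 74349 J
q4 (vaporize at 100 °C): 176.6 × 2256.0 = 398410 J
q5 (heat steam 100.0→149.4 °C): 176.6 × 2.05 × 49.4 = 17884 J
Total: 9420 + 58984 + 74349 + 398410 + 17884 = 559047 J = 559 kJ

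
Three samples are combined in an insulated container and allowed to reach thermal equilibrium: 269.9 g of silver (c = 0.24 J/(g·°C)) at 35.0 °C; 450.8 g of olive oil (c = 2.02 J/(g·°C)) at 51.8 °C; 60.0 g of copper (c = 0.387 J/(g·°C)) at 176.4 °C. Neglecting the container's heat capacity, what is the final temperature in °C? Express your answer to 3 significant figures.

Σ mᵢcᵢ(T − Tᵢ) = 0  ⇒  T = Σ mᵢcᵢTᵢ / Σ mᵢcᵢ
Σ mᵢcᵢ = 269.9×0.24 + 450.8×2.02 + 60.0×0.387 = 998.612
Σ mᵢcᵢTᵢ = 64.776×35.0 + 910.616×51.8 + 23.22×176.4 = 53533
T = 53533 / 998.612 = 53.61 °C

T_f = 53.6 °C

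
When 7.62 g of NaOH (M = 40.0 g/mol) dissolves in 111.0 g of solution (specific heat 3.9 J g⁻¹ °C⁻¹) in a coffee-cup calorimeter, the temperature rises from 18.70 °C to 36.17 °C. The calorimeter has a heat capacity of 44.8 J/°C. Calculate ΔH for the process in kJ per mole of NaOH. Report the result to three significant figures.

ΔH = -43.8 kJ/mol

|ΔT| = |36.17 − 18.70| = 17.47 °C
|q_surr| = (111.0 × 3.9 + 44.8) × 17.47 = 477.7 × 17.47 = 8345 J
n(NaOH) = 7.62 / 40.0 = 0.1905 mol
Temperature rose, so q_rxn = −|q_surr| = -8.345 kJ
ΔH = q_rxn / n = -43.81 kJ/mol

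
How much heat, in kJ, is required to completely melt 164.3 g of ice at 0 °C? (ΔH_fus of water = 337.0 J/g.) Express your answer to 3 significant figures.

q = 55.4 kJ

q = m × ΔH_fus = 164.3 × 337.0 = 55370 J = 55.4 kJ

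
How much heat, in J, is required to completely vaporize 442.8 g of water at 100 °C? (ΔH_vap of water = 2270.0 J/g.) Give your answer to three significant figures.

q = 1010000 J

q = m × ΔH_vap = 442.8 × 2270.0 = 1005000 J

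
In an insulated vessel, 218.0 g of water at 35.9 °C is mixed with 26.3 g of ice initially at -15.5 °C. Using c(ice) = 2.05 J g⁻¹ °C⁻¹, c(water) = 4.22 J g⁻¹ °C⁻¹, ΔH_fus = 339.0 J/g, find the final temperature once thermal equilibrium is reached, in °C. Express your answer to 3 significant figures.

T_f = 22.6 °C

Heat to bring ice to 0 °C and melt it: q₁ = 26.3×2.05×15.5 + 26.3×339.0 = 9751.4 J
Heat the water can supply cooling to 0 °C: 218.0×4.22×35.9 = 33026.6 J > q₁, so all ice melts.
Energy balance: 218.0×4.22×(35.9 − T) = 9751.4 + 26.3×4.22×(T − 0)
919.96(35.9 − T) = 9751.4 + 110.986 T
33026.6 − 9751.4 = 1030.946 T
T = 23275.2 / 1030.946 = 22.58 °C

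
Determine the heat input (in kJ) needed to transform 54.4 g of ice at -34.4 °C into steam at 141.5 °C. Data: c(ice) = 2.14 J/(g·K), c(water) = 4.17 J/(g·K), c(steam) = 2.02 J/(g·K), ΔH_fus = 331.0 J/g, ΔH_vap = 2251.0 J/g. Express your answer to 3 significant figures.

q = 172 kJ

q1 (heat ice -34.4→0.0 °C): 54.4 × 2.14 × 34.4 = 4005 J
q2 (melt at 0 °C): 54.4 × 331.0 = 18006 J
q3 (heat water 0.0→100.0 °C): 54.4 × 4.17 × 100.0 = 22685 J
q4 (vaporize at 100 °C): 54.4 × 2251.0 = 122454 J
q5 (heat steam 100.0→141.5 °C): 54.4 × 2.02 × 41.5 = 4560 J
Total: 4005 + 18006 + 22685 + 122454 + 4560 = 171710 J = 172 kJ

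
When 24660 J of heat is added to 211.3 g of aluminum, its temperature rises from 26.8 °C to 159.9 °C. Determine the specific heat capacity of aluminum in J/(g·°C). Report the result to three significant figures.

c = 0.877 J/(g·°C)

c = q / (m ΔT) = 24660 / (211.3 × 133.1)
c = 24660 / 28124.03 = 0.877 J/(g·°C)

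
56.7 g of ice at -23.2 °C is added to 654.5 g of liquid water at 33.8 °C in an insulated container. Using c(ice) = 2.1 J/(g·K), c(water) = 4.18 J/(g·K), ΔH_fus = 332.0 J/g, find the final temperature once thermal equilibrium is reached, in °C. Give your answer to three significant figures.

Heat to bring ice to 0 °C and melt it: q₁ = 56.7×2.1×23.2 + 56.7×332.0 = 21587 J
Heat the water can supply cooling to 0 °C: 654.5×4.18×33.8 = 92470.4 J > q₁, so all ice melts.
Energy balance: 654.5×4.18×(33.8 − T) = 21587 + 56.7×4.18×(T − 0)
2735.81(33.8 − T) = 21587 + 237.006 T
92470.4 − 21587 = 2972.816 T
T = 70883.4 / 2972.816 = 23.84 °C

T_f = 23.8 °C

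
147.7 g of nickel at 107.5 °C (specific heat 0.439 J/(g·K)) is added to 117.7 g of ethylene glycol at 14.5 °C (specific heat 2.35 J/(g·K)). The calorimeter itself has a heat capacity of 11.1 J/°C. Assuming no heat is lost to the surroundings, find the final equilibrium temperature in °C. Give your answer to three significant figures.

Heat lost by nickel = heat gained by ethylene glycol + calorimeter.
(147.7)(0.439)(107.5 − T) = [(117.7)(2.35) + 11.1](T − 14.5)
64.8403 (107.5 − T) = 287.695 (T − 14.5)
6970.3 − 64.8403 T = 287.695 T − 4171.6
11141.9 = 352.5353 T
T = 31.61 °C

T_f = 31.6 °C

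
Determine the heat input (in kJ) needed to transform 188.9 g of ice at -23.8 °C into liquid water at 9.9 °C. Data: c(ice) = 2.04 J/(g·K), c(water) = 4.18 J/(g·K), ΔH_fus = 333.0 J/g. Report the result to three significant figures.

q = 79.9 kJ

q1 (heat ice -23.8→0.0 °C): 188.9 × 2.04 × 23.8 = 9171 J
q2 (melt at 0 °C): 188.9 × 333.0 = 62904 J
q3 (heat water 0.0→9.9 °C): 188.9 × 4.18 × 9.9 = 7817 J
Total: 9171 + 62904 + 7817 = 79892 J = 79.9 kJ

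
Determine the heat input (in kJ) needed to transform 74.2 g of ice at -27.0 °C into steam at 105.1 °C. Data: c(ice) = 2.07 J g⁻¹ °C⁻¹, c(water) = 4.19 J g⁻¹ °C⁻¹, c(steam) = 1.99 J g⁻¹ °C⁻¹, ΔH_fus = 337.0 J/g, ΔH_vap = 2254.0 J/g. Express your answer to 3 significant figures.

q1 (heat ice -27.0→0.0 °C): 74.2 × 2.07 × 27.0 = 4147 J
q2 (melt at 0 °C): 74.2 × 337.0 = 25005 J
q3 (heat water 0.0→100.0 °C): 74.2 × 4.19 × 100.0 = 31090 J
q4 (vaporize at 100 °C): 74.2 × 2254.0 = 167247 J
q5 (heat steam 100.0→105.1 °C): 74.2 × 1.99 × 5.1 = 753 J
Total: 4147 + 25005 + 31090 + 167247 + 753 = 228242 J = 228 kJ

q = 228 kJ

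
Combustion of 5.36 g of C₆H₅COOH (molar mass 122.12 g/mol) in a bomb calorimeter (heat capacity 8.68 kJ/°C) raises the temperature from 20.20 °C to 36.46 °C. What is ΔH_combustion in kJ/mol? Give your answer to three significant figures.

ΔH = -3220 kJ/mol

ΔT = 36.46 − 20.20 = 16.26 °C
q_cal = C_cal × ΔT = 8.68 × 16.26 = 141.1368 kJ
n = 5.36 / 122.12 = 0.04389 mol
q_rxn = −q_cal = -141.1368 kJ
ΔH = -141.1368 / 0.04389 = -3216 kJ/mol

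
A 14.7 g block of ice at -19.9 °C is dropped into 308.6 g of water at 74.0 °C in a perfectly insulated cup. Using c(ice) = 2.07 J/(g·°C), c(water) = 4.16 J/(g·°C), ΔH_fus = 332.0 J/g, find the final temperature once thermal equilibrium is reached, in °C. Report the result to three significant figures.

T_f = 66.6 °C

Heat to bring ice to 0 °C and melt it: q₁ = 14.7×2.07×19.9 + 14.7×332.0 = 5485.9 J
Heat the water can supply cooling to 0 °C: 308.6×4.16×74.0 = 94999.4 J > q₁, so all ice melts.
Energy balance: 308.6×4.16×(74.0 − T) = 5485.9 + 14.7×4.16×(T − 0)
1283.776(74.0 − T) = 5485.9 + 61.152 T
94999.4 − 5485.9 = 1344.928 T
T = 89513.5 / 1344.928 = 66.56 °C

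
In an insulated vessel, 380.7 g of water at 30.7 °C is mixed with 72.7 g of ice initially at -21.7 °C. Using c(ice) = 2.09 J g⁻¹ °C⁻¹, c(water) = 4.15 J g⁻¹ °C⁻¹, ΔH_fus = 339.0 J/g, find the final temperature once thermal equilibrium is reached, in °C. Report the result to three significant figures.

T_f = 10.9 °C

Heat to bring ice to 0 °C and melt it: q₁ = 72.7×2.09×21.7 + 72.7×339.0 = 27942 J
Heat the water can supply cooling to 0 °C: 380.7×4.15×30.7 = 48503.1 J > q₁, so all ice melts.
Energy balance: 380.7×4.15×(30.7 − T) = 27942 + 72.7×4.15×(T − 0)
1579.905(30.7 − T) = 27942 + 301.705 T
48503.1 − 27942 = 1881.610 T
T = 20561.1 / 1881.610 = 10.93 °C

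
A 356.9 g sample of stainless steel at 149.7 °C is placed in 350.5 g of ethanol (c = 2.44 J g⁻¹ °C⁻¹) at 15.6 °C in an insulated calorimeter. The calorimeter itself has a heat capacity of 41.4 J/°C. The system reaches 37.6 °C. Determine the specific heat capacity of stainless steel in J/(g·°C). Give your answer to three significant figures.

c = 0.493 J/(g·°C)

q_gained = (350.5 × 2.44 + 41.4) × (37.6 − 15.6) = 19730 J
q_lost = 356.9 × c × (149.7 − 37.6) = 40008.49 c
Set equal: c = 19730 / 40008.49 = 0.493 J/(g·°C)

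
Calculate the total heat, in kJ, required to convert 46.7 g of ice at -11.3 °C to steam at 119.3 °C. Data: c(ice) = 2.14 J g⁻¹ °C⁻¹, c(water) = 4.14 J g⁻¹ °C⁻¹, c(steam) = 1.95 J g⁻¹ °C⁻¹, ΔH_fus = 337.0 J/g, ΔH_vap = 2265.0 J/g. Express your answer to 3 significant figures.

q1 (heat ice -11.3→0.0 °C): 46.7 × 2.14 × 11.3 = 1129 J
q2 (melt at 0 °C): 46.7 × 337.0 = 15738 J
q3 (heat water 0.0→100.0 °C): 46.7 × 4.14 × 100.0 = 19334 J
q4 (vaporize at 100 °C): 46.7 × 2265.0 = 105776 J
q5 (heat steam 100.0→119.3 °C): 46.7 × 1.95 × 19.3 = 1758 J
Total: 1129 + 15738 + 19334 + 105776 + 1758 = 143735 J = 144 kJ

q = 144 kJ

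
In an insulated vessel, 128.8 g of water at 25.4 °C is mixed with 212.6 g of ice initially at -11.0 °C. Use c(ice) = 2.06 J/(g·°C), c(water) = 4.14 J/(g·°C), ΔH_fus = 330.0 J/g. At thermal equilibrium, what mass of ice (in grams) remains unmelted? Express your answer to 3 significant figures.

m_ice remaining = 186 g

Heat to warm all ice to 0 °C: 212.6×2.06×11.0 = 4817.5 J
Heat released by water cooling to 0 °C: 128.8×4.14×25.4 = 13544 J
13544 J < 4817.5 + 212.6×330.0 = 74975.5 J, so not all ice melts; final T = 0 °C.
Heat left for melting: 13544 − 4817.5 = 8726.5 J
Mass melted = 8726.5 / 330.0 = 26.44 g
Ice remaining = 212.6 − 26.44 = 186.16 g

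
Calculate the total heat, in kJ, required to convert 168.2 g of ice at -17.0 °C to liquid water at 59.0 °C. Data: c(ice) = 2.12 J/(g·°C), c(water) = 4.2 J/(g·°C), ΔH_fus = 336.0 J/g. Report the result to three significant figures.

q1 (heat ice -17.0→0.0 °C): 168.2 × 2.12 × 17.0 = 6062 J
q2 (melt at 0 °C): 168.2 × 336.0 = 56515 J
q3 (heat water 0.0→59.0 °C): 168.2 × 4.2 × 59.0 = 41680 J
Total: 6062 + 56515 + 41680 = 104257 J = 104 kJ

q = 104 kJ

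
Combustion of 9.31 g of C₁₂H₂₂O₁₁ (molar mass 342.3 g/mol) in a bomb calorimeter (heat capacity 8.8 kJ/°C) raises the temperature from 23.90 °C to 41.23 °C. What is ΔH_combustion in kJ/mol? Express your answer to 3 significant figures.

ΔH = -5610 kJ/mol

ΔT = 41.23 − 23.90 = 17.33 °C
q_cal = C_cal × ΔT = 8.8 × 17.33 = 152.504 kJ
n = 9.31 / 342.3 = 0.02720 mol
q_rxn = −q_cal = -152.504 kJ
ΔH = -152.504 / 0.02720 = -5607 kJ/mol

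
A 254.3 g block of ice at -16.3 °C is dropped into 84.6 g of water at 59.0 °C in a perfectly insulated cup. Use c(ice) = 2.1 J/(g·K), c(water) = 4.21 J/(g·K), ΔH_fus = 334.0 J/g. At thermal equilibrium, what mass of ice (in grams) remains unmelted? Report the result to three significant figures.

m_ice remaining = 217 g

Heat to warm all ice to 0 °C: 254.3×2.1×16.3 = 8704.7 J
Heat released by water cooling to 0 °C: 84.6×4.21×59.0 = 21014 J
21014 J < 8704.7 + 254.3×334.0 = 93640.9 J, so not all ice melts; final T = 0 °C.
Heat left for melting: 21014 − 8704.7 = 12309.3 J
Mass melted = 12309.3 / 334.0 = 36.85 g
Ice remaining = 254.3 − 36.85 = 217.45 g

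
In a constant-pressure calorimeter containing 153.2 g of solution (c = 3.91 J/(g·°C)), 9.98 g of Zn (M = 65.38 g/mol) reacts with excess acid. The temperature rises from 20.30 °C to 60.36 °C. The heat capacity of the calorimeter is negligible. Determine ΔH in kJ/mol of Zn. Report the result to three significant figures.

ΔH = -157 kJ/mol

|ΔT| = |60.36 − 20.30| = 40.06 °C
|q_surr| = (153.2 × 3.91) × 40.06 = 599.012 × 40.06 = 24000 J
n(Zn) = 9.98 / 65.38 = 0.1526 mol
Temperature rose, so q_rxn = −|q_surr| = -24.00 kJ
ΔH = q_rxn / n = -157.3 kJ/mol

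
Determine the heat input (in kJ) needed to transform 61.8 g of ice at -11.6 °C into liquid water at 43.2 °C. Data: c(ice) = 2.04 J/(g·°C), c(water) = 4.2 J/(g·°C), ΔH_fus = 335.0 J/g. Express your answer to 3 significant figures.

q1 (heat ice -11.6→0.0 °C): 61.8 × 2.04 × 11.6 = 1462 J
q2 (melt at 0 °C): 61.8 × 335.0 = 20703 J
q3 (heat water 0.0→43.2 °C): 61.8 × 4.2 × 43.2 = 11213 J
Total: 1462 + 20703 + 11213 = 33378 J = 33.4 kJ

q = 33.4 kJ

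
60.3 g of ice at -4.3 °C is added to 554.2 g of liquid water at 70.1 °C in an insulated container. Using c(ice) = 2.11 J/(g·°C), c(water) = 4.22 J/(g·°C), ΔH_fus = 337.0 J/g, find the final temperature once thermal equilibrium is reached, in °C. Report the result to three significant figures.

Heat to bring ice to 0 °C and melt it: q₁ = 60.3×2.11×4.3 + 60.3×337.0 = 20868 J
Heat the water can supply cooling to 0 °C: 554.2×4.22×70.1 = 163945 J > q₁, so all ice melts.
Energy balance: 554.2×4.22×(70.1 − T) = 20868 + 60.3×4.22×(T − 0)
2338.724(70.1 − T) = 20868 + 254.466 T
163945 − 20868 = 2593.190 T
T = 143077 / 2593.190 = 55.17 °C

T_f = 55.2 °C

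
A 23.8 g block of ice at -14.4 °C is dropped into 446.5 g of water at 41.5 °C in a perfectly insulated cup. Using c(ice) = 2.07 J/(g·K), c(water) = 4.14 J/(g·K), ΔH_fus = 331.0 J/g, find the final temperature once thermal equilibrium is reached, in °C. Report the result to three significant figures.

Heat to bring ice to 0 °C and melt it: q₁ = 23.8×2.07×14.4 + 23.8×331.0 = 8587.2 J
Heat the water can supply cooling to 0 °C: 446.5×4.14×41.5 = 76713.2 J > q₁, so all ice melts.
Energy balance: 446.5×4.14×(41.5 − T) = 8587.2 + 23.8×4.14×(T − 0)
1848.51(41.5 − T) = 8587.2 + 98.532 T
76713.2 − 8587.2 = 1947.042 T
T = 68126.0 / 1947.042 = 34.99 °C

T_f = 35.0 °C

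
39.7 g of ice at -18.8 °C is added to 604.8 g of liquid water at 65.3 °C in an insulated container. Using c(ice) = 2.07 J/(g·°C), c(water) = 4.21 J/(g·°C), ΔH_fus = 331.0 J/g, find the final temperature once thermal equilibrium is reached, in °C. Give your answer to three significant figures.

T_f = 55.9 °C

Heat to bring ice to 0 °C and melt it: q₁ = 39.7×2.07×18.8 + 39.7×331.0 = 14686 J
Heat the water can supply cooling to 0 °C: 604.8×4.21×65.3 = 166267 J > q₁, so all ice melts.
Energy balance: 604.8×4.21×(65.3 − T) = 14686 + 39.7×4.21×(T − 0)
2546.208(65.3 − T) = 14686 + 167.137 T
166267 − 14686 = 2713.345 T
T = 151581 / 2713.345 = 55.86 °C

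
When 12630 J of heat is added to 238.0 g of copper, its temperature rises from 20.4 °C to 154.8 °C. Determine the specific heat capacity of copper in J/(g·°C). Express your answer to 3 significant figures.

c = q / (m ΔT) = 12630 / (238.0 × 134.4)
c = 12630 / 31987.2 = 0.395 J/(g·°C)

c = 0.395 J/(g·°C)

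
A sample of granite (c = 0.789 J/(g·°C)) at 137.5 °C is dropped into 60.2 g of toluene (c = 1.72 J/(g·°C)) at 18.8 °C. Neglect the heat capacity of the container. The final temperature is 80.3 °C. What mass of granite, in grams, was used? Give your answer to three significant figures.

q_gained = (60.2 × 1.72) × (80.3 − 18.8) = 6368 J
q_lost = m × 0.789 × (137.5 − 80.3) = 45.1308 m
m = 6368 / 45.1308 = 141 g

m = 141 g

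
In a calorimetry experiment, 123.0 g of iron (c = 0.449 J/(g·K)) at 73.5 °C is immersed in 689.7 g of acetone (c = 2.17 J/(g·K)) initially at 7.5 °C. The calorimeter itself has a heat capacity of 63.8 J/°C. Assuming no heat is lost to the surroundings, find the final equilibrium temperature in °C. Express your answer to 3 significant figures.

Heat lost by iron = heat gained by acetone + calorimeter.
(123.0)(0.449)(73.5 − T) = [(689.7)(2.17) + 63.8](T − 7.5)
55.227 (73.5 − T) = 1560.449 (T − 7.5)
4059.2 − 55.227 T = 1560.449 T − 11703
15762.2 = 1615.676 T
T = 9.756 °C

T_f = 9.76 °C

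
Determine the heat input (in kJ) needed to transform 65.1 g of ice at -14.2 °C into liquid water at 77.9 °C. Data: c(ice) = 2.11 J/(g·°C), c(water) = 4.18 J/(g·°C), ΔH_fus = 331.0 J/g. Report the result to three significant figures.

q1 (heat ice -14.2→0.0 °C): 65.1 × 2.11 × 14.2 = 1951 J
q2 (melt at 0 °C): 65.1 × 331.0 = 21548 J
q3 (heat water 0.0→77.9 °C): 65.1 × 4.18 × 77.9 = 21198 J
Total: 1951 + 21548 + 21198 = 44697 J = 44.7 kJ

q = 44.7 kJ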